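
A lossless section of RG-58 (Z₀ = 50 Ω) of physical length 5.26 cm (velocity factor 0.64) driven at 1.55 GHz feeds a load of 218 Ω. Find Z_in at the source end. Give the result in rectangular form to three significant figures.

λ = v/f = 0.64·c / 1.55 GHz = 0.124 m
βl = 2π·l/λ = 2π × 0.425 = 153°
tan(βl) = tan(153°) = -0.512
Z_in = Z_0·(Z_L + jZ_0·tanβl)/(Z_0 + jZ_L·tanβl)
     = 50·(218 − j25.6)/(50 − j112)

Z_in ≈ 45.9 + j77 Ω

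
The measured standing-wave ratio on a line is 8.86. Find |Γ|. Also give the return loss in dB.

|Γ| ≈ 0.797; return loss ≈ 1.97 dB

|Γ| = (S − 1)/(S + 1) = (8.86 − 1)/(8.86 + 1) = 7.86/9.86
RL = −20·log₁₀|Γ| = −20·log₁₀(0.797)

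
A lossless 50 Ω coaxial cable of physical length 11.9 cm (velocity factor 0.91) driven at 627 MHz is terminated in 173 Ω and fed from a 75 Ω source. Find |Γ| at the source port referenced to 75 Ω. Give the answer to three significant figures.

|Γ| ≈ 0.674

λ = v/f = 0.91·c / 627 MHz = 0.435 m
βl = 2π·l/λ = 2π × 0.273 = 98.4°
tan(βl) = -6.78
Z_in = Z_0·(Z_L + jZ_0·tanβl)/(Z_0 + jZ_L·tanβl) = 14.7 + j6.75 Ω
Γ_s = (Z_in − Z_s)/(Z_in + Z_s) = (-60.3 + j6.75)/(89.7 + j6.75), |Γ_s| = 0.674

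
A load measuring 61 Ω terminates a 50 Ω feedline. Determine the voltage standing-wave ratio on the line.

For a purely resistive load, VSWR = R_L/Z_0 or Z_0/R_L (whichever > 1) = 61/50

VSWR ≈ 1.22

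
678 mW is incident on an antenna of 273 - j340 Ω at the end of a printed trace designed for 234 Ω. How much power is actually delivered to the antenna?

|Γ| = |(39 − j340)/(507 − j340)| = 0.561
|Γ|² = 0.314
P_refl = |Γ|²·P_inc = 213 mW, P_del = (1 − |Γ|²)·P_inc = 465 mW

P_delivered ≈ 465 mW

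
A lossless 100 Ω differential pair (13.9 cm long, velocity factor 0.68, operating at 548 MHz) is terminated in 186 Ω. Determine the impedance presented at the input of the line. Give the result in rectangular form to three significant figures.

λ = v/f = 0.68·c / 548 MHz = 0.372 m
βl = 2π·l/λ = 2π × 0.373 = 134°
tan(βl) = tan(134°) = -1.02
Z_in = Z_0·(Z_L + jZ_0·tanβl)/(Z_0 + jZ_L·tanβl)
     = 100·(186 − j102)/(100 − j190)

Z_in ≈ 82.5 + j54.5 Ω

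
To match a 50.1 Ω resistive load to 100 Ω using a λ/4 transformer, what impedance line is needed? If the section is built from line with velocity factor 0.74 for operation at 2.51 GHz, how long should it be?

Z_qwt ≈ 70.8 Ω; length ≈ 2.21 cm

Z_qwt = √(Z_0·R_L) = √(100 × 50.1) = √5010
λ = 0.74·c/f = 0.0884 m, so l = λ/4 = 0.0221 m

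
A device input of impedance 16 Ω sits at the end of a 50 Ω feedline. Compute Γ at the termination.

Γ = -0.515

Γ = (Z_L − Z_0)/(Z_L + Z_0) = (16 − 50)/(16 + 50) = -34/66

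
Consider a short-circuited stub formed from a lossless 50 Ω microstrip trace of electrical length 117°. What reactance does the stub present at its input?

X_in ≈ -98.1 Ω (capacitive)

tan(βl) = -1.96
For a short-circuited stub, Z_in = jZ_0·tan(βl)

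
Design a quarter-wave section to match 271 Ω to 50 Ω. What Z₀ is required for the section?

Z_qwt ≈ 116 Ω

Z_qwt = √(Z_0·R_L) = √(50 × 271) = √13550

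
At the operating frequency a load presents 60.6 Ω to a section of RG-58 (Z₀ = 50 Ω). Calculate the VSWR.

Γ = (60.6 − 50)/(60.6 + 50) = 0.0958
VSWR = (1 + 0.0958)/(1 − 0.0958)

VSWR ≈ 1.21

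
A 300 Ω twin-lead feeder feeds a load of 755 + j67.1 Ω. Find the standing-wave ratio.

VSWR ≈ 2.54

Γ = (Z_L − Z_0)/(Z_L + Z_0) = (455 + j67.1)/(1055 + j67.1)
|Γ| = 460/1060 = 0.435
VSWR = (1 + |Γ|)/(1 − |Γ|) = 1.44/0.565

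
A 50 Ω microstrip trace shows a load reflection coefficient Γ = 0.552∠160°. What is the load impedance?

Z_L ≈ 14.8 + j8.06 Ω

Z_L = Z_0·(1 + Γ)/(1 − Γ) = 50·(0.481 + j0.189)/(1.52 − j0.189)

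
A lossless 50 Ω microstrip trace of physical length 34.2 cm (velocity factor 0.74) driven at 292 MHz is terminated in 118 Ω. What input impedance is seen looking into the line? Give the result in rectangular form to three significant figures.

Z_in ≈ 82 + j46.8 Ω

λ = v/f = 0.74·c / 292 MHz = 0.76 m
βl = 2π·l/λ = 2π × 0.45 = 162°
tan(βl) = tan(162°) = -0.326
Z_in = Z_0·(Z_L + jZ_0·tanβl)/(Z_0 + jZ_L·tanβl)
     = 50·(118 − j16.3)/(50 − j38.5)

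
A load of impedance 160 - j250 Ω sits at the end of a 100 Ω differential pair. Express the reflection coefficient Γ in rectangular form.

Γ = (Z_L − Z_0)/(Z_L + Z_0) = (60 − j250)/(260 − j250)

Γ ≈ 0.6 − j0.384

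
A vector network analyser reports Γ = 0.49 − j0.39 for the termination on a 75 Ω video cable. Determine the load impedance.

Z_L ≈ 111 − j142 Ω

Z_L = Z_0·(1 + Γ)/(1 − Γ) = 75·(1.49 − j0.39)/(0.51 + j0.39)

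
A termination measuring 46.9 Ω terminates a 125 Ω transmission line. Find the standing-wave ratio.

Γ = (46.9 − 125)/(46.9 + 125) = -0.454
VSWR = (1 + 0.454)/(1 − 0.454)

VSWR ≈ 2.67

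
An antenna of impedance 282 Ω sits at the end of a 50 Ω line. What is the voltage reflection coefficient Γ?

Γ = 0.699

Γ = (Z_L − Z_0)/(Z_L + Z_0) = (282 − 50)/(282 + 50) = 232/332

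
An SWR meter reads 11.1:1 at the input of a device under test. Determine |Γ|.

|Γ| = (S − 1)/(S + 1) = (11.1 − 1)/(11.1 + 1) = 10.1/12.1

|Γ| ≈ 0.835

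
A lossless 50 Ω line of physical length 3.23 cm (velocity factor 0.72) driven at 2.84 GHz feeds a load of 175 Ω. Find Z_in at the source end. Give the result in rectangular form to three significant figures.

λ = v/f = 0.72·c / 2.84 GHz = 0.0761 m
βl = 2π·l/λ = 2π × 0.425 = 153°
tan(βl) = tan(153°) = -0.512
Z_in = Z_0·(Z_L + jZ_0·tanβl)/(Z_0 + jZ_L·tanβl)
     = 50·(175 − j25.6)/(50 − j89.6)

Z_in ≈ 52.4 + j68.4 Ω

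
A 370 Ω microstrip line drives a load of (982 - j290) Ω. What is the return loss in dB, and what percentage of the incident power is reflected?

Γ = (612 − j290)/(1352 − j290), |Γ| = 0.49
RL = −20·log₁₀(0.49) = 6.2 dB
P_refl/P_inc = |Γ|² = 0.24

RL ≈ 6.2 dB; 24% of incident power reflected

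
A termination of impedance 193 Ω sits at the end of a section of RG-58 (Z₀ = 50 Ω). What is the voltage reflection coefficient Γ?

Γ = (Z_L − Z_0)/(Z_L + Z_0) = (193 − 50)/(193 + 50) = 143/243

Γ = 0.588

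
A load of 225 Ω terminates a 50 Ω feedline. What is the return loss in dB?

RL ≈ 3.93 dB

Γ = (225 − 50)/(225 + 50) = 0.636
RL = −20·log₁₀|Γ| = −20·log₁₀(0.636)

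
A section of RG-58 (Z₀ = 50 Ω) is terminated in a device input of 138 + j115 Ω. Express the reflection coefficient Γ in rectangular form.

Γ ≈ 0.613 + j0.237

Γ = (Z_L − Z_0)/(Z_L + Z_0) = (88 + j115)/(188 + j115)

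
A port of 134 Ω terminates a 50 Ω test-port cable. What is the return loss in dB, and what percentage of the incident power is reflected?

RL ≈ 6.81 dB; 20.8% of incident power reflected

Γ = (134 − 50)/(134 + 50) = 0.457
RL = −20·log₁₀(0.457) = 6.81 dB
P_refl/P_inc = |Γ|² = 0.208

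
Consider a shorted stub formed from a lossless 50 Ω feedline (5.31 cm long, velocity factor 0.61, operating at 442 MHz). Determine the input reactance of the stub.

λ = v/f = 0.61·c / 442 MHz = 0.414 m
βl = 2π·l/λ = 2π × 0.128 = 46.2°
tan(βl) = 1.04
For a shorted stub, Z_in = jZ_0·tan(βl)

X_in ≈ 52.1 Ω (inductive)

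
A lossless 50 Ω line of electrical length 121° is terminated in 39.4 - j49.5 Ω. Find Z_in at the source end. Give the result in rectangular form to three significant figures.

Z_in ≈ 69.4 + j64.3 Ω

tan(βl) = tan(121°) = -1.66
Z_in = Z_0·(Z_L + jZ_0·tanβl)/(Z_0 + jZ_L·tanβl)
     = 50·(39.4 − j133)/(-32.4 − j65.6)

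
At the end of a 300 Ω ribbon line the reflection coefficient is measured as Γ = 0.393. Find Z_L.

Z_L ≈ 688 Ω

Z_L = Z_0·(1 + Γ)/(1 − Γ) = 300·(1.39)/(0.607)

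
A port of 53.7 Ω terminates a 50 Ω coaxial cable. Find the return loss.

Γ = (53.7 − 50)/(53.7 + 50) = 0.0357
RL = −20·log₁₀|Γ| = −20·log₁₀(0.0357)

RL ≈ 29 dB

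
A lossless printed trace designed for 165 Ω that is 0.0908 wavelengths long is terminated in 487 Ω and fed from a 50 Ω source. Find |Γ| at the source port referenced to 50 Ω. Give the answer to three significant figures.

|Γ| ≈ 0.763

βl = 2π × 0.0908 = 32.7°
tan(βl) = 0.642
Z_in = Z_0·(Z_L + jZ_0·tanβl)/(Z_0 + jZ_L·tanβl) = 150 − j178 Ω
Γ_s = (Z_in − Z_s)/(Z_in + Z_s) = (99.9 − j178)/(200 − j178), |Γ_s| = 0.763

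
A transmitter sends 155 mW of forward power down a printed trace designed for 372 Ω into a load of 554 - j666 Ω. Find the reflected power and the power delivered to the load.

P_reflected ≈ 56.8 mW; P_delivered ≈ 98.2 mW

|Γ| = |(182 − j666)/(926 − j666)| = 0.605
|Γ|² = 0.366
P_refl = |Γ|²·P_inc = 56.8 mW, P_del = (1 − |Γ|²)·P_inc = 98.2 mW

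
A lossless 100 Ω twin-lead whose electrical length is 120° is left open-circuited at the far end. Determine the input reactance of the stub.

X_in ≈ 57.7 Ω (inductive)

tan(βl) = -1.73
For an open-circuited stub, Z_in = −jZ_0·cot(βl) = −jZ_0/tan(βl)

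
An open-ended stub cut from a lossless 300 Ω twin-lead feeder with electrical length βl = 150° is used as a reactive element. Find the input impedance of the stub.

tan(βl) = -0.577
For an open-ended stub, Z_in = −jZ_0·cot(βl) = −jZ_0/tan(βl)

Z_in ≈ +j520 Ω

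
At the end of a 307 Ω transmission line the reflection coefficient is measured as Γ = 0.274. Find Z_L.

Z_L ≈ 539 Ω

Z_L = Z_0·(1 + Γ)/(1 − Γ) = 307·(1.27)/(0.726)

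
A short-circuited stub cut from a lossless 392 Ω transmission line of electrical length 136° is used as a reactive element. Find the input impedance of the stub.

tan(βl) = -0.966
For a short-circuited stub, Z_in = jZ_0·tan(βl)

Z_in ≈ −j379 Ω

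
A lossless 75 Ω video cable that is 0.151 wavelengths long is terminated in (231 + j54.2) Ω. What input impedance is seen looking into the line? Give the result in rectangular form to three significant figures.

βl = 2π × 0.151 = 54.4°
tan(βl) = tan(54.4°) = 1.39
Z_in = Z_0·(Z_L + jZ_0·tanβl)/(Z_0 + jZ_L·tanβl)
     = 75·(231 + j159)/(-0.594 + j322)

Z_in ≈ 36.9 − j53.8 Ω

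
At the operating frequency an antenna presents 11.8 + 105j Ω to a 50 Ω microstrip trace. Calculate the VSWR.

VSWR ≈ 23.1

Γ = (Z_L − Z_0)/(Z_L + Z_0) = (-38.2 + j105)/(61.8 + j105)
|Γ| = 112/122 = 0.917
VSWR = (1 + |Γ|)/(1 − |Γ|) = 1.92/0.0829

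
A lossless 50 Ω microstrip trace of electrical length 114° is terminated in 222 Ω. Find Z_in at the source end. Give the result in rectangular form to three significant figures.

Z_in ≈ 13.4 + j20.9 Ω

tan(βl) = tan(114°) = -2.25
Z_in = Z_0·(Z_L + jZ_0·tanβl)/(Z_0 + jZ_L·tanβl)
     = 50·(222 − j112)/(50 − j499)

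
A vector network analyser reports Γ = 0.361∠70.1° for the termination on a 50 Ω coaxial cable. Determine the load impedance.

Z_L ≈ 49.2 + j38.4 Ω

Z_L = Z_0·(1 + Γ)/(1 − Γ) = 50·(1.12 + j0.339)/(0.877 − j0.339)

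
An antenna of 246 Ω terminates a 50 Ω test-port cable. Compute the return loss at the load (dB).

Γ = (246 − 50)/(246 + 50) = 0.662
RL = −20·log₁₀|Γ| = −20·log₁₀(0.662)

RL ≈ 3.58 dB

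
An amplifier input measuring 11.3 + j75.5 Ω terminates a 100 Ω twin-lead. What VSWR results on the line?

VSWR ≈ 13.9

Γ = (Z_L − Z_0)/(Z_L + Z_0) = (-88.7 + j75.5)/(111.3 + j75.5)
|Γ| = 116/134 = 0.866
VSWR = (1 + |Γ|)/(1 − |Γ|) = 1.87/0.134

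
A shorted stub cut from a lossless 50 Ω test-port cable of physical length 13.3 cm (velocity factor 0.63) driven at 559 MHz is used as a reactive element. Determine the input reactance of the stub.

X_in ≈ -39.6 Ω (capacitive)

λ = v/f = 0.63·c / 559 MHz = 0.338 m
βl = 2π·l/λ = 2π × 0.393 = 142°
tan(βl) = -0.792
For a shorted stub, Z_in = jZ_0·tan(βl)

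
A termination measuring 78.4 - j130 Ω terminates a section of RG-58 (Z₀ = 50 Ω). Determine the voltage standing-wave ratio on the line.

VSWR ≈ 6.36

Γ = (Z_L − Z_0)/(Z_L + Z_0) = (28.4 − j130)/(128.4 − j130)
|Γ| = 133/183 = 0.728
VSWR = (1 + |Γ|)/(1 − |Γ|) = 1.73/0.272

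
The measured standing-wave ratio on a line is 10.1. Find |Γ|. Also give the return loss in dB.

|Γ| = (S − 1)/(S + 1) = (10.1 − 1)/(10.1 + 1) = 9.1/11.1
RL = −20·log₁₀|Γ| = −20·log₁₀(0.82)

|Γ| ≈ 0.82; return loss ≈ 1.73 dB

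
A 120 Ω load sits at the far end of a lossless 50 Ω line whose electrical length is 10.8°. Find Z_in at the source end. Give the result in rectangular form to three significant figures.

tan(βl) = tan(10.8°) = 0.191
Z_in = Z_0·(Z_L + jZ_0·tanβl)/(Z_0 + jZ_L·tanβl)
     = 50·(120 + j9.54)/(50 + j22.9)

Z_in ≈ 103 − j37.5 Ω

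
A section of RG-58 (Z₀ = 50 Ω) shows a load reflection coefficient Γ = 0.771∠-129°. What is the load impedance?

Z_L ≈ 7.91 − j23.4 Ω

Z_L = Z_0·(1 + Γ)/(1 − Γ) = 50·(0.515 − j0.599)/(1.49 + j0.599)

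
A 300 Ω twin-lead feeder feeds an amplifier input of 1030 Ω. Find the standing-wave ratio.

VSWR ≈ 3.43

Γ = (1030 − 300)/(1030 + 300) = 0.549
VSWR = (1 + 0.549)/(1 − 0.549)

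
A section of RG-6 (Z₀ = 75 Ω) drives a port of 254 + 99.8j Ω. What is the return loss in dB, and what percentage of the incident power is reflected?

RL ≈ 4.49 dB; 35.5% of incident power reflected

Γ = (179 + j99.8)/(329 + j99.8), |Γ| = 0.596
RL = −20·log₁₀(0.596) = 4.49 dB
P_refl/P_inc = |Γ|² = 0.355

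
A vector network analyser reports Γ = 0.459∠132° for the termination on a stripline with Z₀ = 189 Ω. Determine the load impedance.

Z_L ≈ 81.7 + j70.7 Ω

Z_L = Z_0·(1 + Γ)/(1 − Γ) = 189·(0.693 + j0.341)/(1.31 − j0.341)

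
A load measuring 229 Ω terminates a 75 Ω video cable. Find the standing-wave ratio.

VSWR ≈ 3.05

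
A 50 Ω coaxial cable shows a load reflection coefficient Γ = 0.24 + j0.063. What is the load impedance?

Z_L ≈ 80.7 + j10.8 Ω

Z_L = Z_0·(1 + Γ)/(1 − Γ) = 50·(1.24 + j0.063)/(0.76 − j0.063)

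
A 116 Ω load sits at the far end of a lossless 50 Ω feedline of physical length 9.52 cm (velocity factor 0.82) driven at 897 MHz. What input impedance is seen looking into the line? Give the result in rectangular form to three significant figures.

λ = v/f = 0.82·c / 897 MHz = 0.274 m
βl = 2π·l/λ = 2π × 0.347 = 125°
tan(βl) = tan(125°) = -1.43
Z_in = Z_0·(Z_L + jZ_0·tanβl)/(Z_0 + jZ_L·tanβl)
     = 50·(116 − j71.5)/(50 − j166)

Z_in ≈ 29.4 + j26.1 Ω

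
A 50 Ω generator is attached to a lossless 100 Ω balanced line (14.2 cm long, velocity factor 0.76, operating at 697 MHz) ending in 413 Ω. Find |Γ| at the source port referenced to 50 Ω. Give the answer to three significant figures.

λ = v/f = 0.76·c / 697 MHz = 0.327 m
βl = 2π·l/λ = 2π × 0.434 = 156°
tan(βl) = -0.439
Z_in = Z_0·(Z_L + jZ_0·tanβl)/(Z_0 + jZ_L·tanβl) = 115 + j164 Ω
Γ_s = (Z_in − Z_s)/(Z_in + Z_s) = (64.7 + j164)/(165 + j164), |Γ_s| = 0.759

|Γ| ≈ 0.759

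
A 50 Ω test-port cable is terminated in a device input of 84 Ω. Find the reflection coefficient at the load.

Γ = 0.254

Γ = (Z_L − Z_0)/(Z_L + Z_0) = (84 − 50)/(84 + 50) = 34/134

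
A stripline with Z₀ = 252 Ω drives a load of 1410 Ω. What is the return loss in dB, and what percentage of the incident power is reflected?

Γ = (1410 − 252)/(1410 + 252) = 0.697
RL = −20·log₁₀(0.697) = 3.14 dB
P_refl/P_inc = |Γ|² = 0.485

RL ≈ 3.14 dB; 48.5% of incident power reflected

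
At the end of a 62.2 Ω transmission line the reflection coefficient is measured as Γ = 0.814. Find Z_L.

Z_L ≈ 607 Ω

Z_L = Z_0·(1 + Γ)/(1 − Γ) = 62.2·(1.81)/(0.186)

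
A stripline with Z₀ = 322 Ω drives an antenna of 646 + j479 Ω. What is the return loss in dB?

RL ≈ 5.43 dB

Γ = (324 + j479)/(968 + j479), |Γ| = 0.535
RL = −20·log₁₀|Γ| = −20·log₁₀(0.535)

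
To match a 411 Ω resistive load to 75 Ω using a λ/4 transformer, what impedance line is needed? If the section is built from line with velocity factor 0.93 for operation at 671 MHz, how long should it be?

Z_qwt ≈ 176 Ω; length ≈ 10.4 cm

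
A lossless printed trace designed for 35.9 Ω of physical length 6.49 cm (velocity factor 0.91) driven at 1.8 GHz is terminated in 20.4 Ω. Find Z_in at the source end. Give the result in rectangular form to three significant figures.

λ = v/f = 0.91·c / 1.8 GHz = 0.152 m
βl = 2π·l/λ = 2π × 0.428 = 154°
tan(βl) = tan(154°) = -0.487
Z_in = Z_0·(Z_L + jZ_0·tanβl)/(Z_0 + jZ_L·tanβl)
     = 35.9·(20.4 − j17.5)/(35.9 − j9.93)

Z_in ≈ 23.4 − j11 Ω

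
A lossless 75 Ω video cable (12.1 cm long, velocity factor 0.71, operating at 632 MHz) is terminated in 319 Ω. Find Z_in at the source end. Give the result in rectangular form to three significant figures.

λ = v/f = 0.71·c / 632 MHz = 0.337 m
βl = 2π·l/λ = 2π × 0.359 = 129°
tan(βl) = tan(129°) = -1.22
Z_in = Z_0·(Z_L + jZ_0·tanβl)/(Z_0 + jZ_L·tanβl)
     = 75·(319 − j91.8)/(75 − j390)

Z_in ≈ 28.4 + j55.8 Ω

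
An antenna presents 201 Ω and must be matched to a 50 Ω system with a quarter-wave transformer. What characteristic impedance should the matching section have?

Z_qwt ≈ 100 Ω

Z_qwt = √(Z_0·R_L) = √(50 × 201) = √10050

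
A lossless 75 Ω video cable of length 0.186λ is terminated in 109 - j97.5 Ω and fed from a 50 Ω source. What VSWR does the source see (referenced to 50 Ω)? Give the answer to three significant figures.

VSWR ≈ 1.98

βl = 2π × 0.186 = 67°
tan(βl) = 2.35
Z_in = Z_0·(Z_L + jZ_0·tanβl)/(Z_0 + jZ_L·tanβl) = 25.3 − j1.87 Ω
Γ_s = (Z_in − Z_s)/(Z_in + Z_s) = (-24.7 − j1.87)/(75.3 − j1.87), |Γ_s| = 0.329
VSWR = (1 + |Γ_s|)/(1 − |Γ_s|)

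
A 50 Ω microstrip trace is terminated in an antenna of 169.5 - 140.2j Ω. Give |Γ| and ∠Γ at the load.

Γ = (Z_L − Z_0)/(Z_L + Z_0) = (119.5 − j140.2)/(219.5 − j140.2)
|Γ| = 184/260 = 0.707

Γ ≈ 0.707 ∠ -17°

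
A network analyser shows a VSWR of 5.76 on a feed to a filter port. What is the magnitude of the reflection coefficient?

|Γ| ≈ 0.704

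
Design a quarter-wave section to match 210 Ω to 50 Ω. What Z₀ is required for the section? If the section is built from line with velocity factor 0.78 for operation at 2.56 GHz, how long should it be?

Z_qwt ≈ 102 Ω; length ≈ 2.29 cm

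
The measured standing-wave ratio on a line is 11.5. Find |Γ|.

|Γ| ≈ 0.84

|Γ| = (S − 1)/(S + 1) = (11.5 − 1)/(11.5 + 1) = 10.5/12.5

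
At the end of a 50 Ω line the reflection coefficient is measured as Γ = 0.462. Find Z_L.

Z_L ≈ 136 Ω

Z_L = Z_0·(1 + Γ)/(1 − Γ) = 50·(1.46)/(0.538)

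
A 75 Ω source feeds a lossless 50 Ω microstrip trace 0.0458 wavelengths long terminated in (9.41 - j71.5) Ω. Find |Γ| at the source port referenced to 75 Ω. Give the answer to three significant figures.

βl = 2π × 0.0458 = 16.5°
tan(βl) = 0.296
Z_in = Z_0·(Z_L + jZ_0·tanβl)/(Z_0 + jZ_L·tanβl) = 5.04 − j40 Ω
Γ_s = (Z_in − Z_s)/(Z_in + Z_s) = (-70 − j40)/(80 − j40), |Γ_s| = 0.901

|Γ| ≈ 0.901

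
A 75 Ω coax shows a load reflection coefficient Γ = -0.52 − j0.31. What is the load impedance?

Z_L ≈ 19.7 − j19.3 Ω

Z_L = Z_0·(1 + Γ)/(1 − Γ) = 75·(0.48 − j0.31)/(1.52 + j0.31)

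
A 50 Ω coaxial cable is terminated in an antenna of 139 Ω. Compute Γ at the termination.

Γ = (Z_L − Z_0)/(Z_L + Z_0) = (139 − 50)/(139 + 50) = 89/189

Γ = 0.471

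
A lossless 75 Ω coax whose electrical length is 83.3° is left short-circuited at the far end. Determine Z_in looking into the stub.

tan(βl) = 8.51
For a short-circuited stub, Z_in = jZ_0·tan(βl)

Z_in ≈ +j638 Ω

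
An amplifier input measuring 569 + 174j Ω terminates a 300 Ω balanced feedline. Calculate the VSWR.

Γ = (Z_L − Z_0)/(Z_L + Z_0) = (269 + j174)/(869 + j174)
|Γ| = 320/886 = 0.361
VSWR = (1 + |Γ|)/(1 − |Γ|) = 1.36/0.639

VSWR ≈ 2.13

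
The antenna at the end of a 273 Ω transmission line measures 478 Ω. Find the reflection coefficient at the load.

Γ = 0.273

Γ = (Z_L − Z_0)/(Z_L + Z_0) = (478 − 273)/(478 + 273) = 205/751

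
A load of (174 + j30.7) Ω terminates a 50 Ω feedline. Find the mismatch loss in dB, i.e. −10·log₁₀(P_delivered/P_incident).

Γ = (124 + j30.7)/(224 + j30.7), |Γ| = 0.565
|Γ|² = 0.319, so P_del/P_inc = 1 − |Γ|² = 0.681
ML = −10·log₁₀(1 − |Γ|²)

mismatch loss ≈ 1.67 dB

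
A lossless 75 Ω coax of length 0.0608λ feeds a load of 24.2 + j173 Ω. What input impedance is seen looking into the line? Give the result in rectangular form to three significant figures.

Z_in ≈ 1270 + j530 Ω

βl = 2π × 0.0608 = 21.9°
tan(βl) = tan(21.9°) = 0.402
Z_in = Z_0·(Z_L + jZ_0·tanβl)/(Z_0 + jZ_L·tanβl)
     = 75·(24.2 + j203)/(5.5 + j9.72)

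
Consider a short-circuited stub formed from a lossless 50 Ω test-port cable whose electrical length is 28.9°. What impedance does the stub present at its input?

Z_in ≈ +j27.6 Ω

tan(βl) = 0.552
For a short-circuited stub, Z_in = jZ_0·tan(βl)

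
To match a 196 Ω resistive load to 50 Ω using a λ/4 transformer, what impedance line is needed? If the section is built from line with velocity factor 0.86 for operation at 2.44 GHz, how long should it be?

Z_qwt = √(Z_0·R_L) = √(50 × 196) = √9800
λ = 0.86·c/f = 0.106 m, so l = λ/4 = 0.0264 m

Z_qwt ≈ 99 Ω; length ≈ 2.64 cm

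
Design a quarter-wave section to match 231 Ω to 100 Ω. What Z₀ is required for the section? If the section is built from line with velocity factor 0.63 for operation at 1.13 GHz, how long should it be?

Z_qwt ≈ 152 Ω; length ≈ 4.18 cm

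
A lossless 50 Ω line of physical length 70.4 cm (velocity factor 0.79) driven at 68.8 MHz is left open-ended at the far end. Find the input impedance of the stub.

λ = v/f = 0.79·c / 68.8 MHz = 3.44 m
βl = 2π·l/λ = 2π × 0.204 = 73.6°
tan(βl) = 3.39
For an open-ended stub, Z_in = −jZ_0·cot(βl) = −jZ_0/tan(βl)

Z_in ≈ −j14.7 Ω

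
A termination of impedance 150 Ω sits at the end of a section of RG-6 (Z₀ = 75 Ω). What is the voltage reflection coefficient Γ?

Γ = 0.333

Γ = (Z_L − Z_0)/(Z_L + Z_0) = (150 − 75)/(150 + 75) = 75/225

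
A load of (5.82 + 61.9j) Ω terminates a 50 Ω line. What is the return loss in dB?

Γ = (-44.18 + j61.9)/(55.82 + j61.9), |Γ| = 0.912
RL = −20·log₁₀|Γ| = −20·log₁₀(0.912)

RL ≈ 0.796 dB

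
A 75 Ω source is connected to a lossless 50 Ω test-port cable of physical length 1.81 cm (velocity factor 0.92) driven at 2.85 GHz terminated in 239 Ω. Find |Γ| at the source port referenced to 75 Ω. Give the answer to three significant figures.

|Γ| ≈ 0.736

λ = v/f = 0.92·c / 2.85 GHz = 0.0968 m
βl = 2π·l/λ = 2π × 0.187 = 67.3°
tan(βl) = 2.39
Z_in = Z_0·(Z_L + jZ_0·tanβl)/(Z_0 + jZ_L·tanβl) = 12.2 − j19.9 Ω
Γ_s = (Z_in − Z_s)/(Z_in + Z_s) = (-62.8 − j19.9)/(87.2 − j19.9), |Γ_s| = 0.736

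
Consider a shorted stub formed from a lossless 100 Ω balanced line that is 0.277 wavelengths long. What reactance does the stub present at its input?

X_in ≈ -584 Ω (capacitive)

βl = 2π × 0.277 = 99.7°
tan(βl) = -5.84
For a shorted stub, Z_in = jZ_0·tan(βl)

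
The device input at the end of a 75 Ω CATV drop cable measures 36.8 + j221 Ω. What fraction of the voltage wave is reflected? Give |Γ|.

Γ = (Z_L − Z_0)/(Z_L + Z_0) = (-38.2 + j221)/(111.8 + j221)
|Γ| = 224/248

|Γ| ≈ 0.906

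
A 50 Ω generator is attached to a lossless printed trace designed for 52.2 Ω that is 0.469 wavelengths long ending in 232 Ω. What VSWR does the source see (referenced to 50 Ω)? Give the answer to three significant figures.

VSWR ≈ 4.63

βl = 2π × 0.469 = 169°
tan(βl) = -0.197
Z_in = Z_0·(Z_L + jZ_0·tanβl)/(Z_0 + jZ_L·tanβl) = 136 + j109 Ω
Γ_s = (Z_in − Z_s)/(Z_in + Z_s) = (86.3 + j109)/(186 + j109), |Γ_s| = 0.644
VSWR = (1 + |Γ_s|)/(1 − |Γ_s|)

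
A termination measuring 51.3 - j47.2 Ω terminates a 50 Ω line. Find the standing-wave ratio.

VSWR ≈ 2.46

Γ = (Z_L − Z_0)/(Z_L + Z_0) = (1.3 − j47.2)/(101.3 − j47.2)
|Γ| = 47.2/112 = 0.423
VSWR = (1 + |Γ|)/(1 − |Γ|) = 1.42/0.577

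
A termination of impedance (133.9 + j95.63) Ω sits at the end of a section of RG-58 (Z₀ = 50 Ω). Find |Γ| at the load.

Γ = (Z_L − Z_0)/(Z_L + Z_0) = (83.9 + j95.63)/(183.9 + j95.63)
|Γ| = 127/207

|Γ| ≈ 0.614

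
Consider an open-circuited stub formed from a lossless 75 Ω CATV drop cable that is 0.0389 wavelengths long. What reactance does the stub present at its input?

X_in ≈ -301 Ω (capacitive)

βl = 2π × 0.0389 = 14°
tan(βl) = 0.249
For an open-circuited stub, Z_in = −jZ_0·cot(βl) = −jZ_0/tan(βl)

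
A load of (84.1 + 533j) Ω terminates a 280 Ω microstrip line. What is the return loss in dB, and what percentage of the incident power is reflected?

Γ = (-195.9 + j533)/(364.1 + j533), |Γ| = 0.88
RL = −20·log₁₀(0.88) = 1.11 dB
P_refl/P_inc = |Γ|² = 0.774

RL ≈ 1.11 dB; 77.4% of incident power reflected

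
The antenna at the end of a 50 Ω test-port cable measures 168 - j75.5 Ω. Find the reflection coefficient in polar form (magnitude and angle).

Γ ≈ 0.607 ∠ -13.5°

Γ = (Z_L − Z_0)/(Z_L + Z_0) = (118 − j75.5)/(218 − j75.5)
|Γ| = 140/231 = 0.607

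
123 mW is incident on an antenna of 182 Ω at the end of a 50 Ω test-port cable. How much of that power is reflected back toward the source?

P_reflected ≈ 39.8 mW

Γ = (182 − 50)/(182 + 50) = 0.569
|Γ|² = 0.324
P_refl = |Γ|²·P_inc = 39.8 mW, P_del = (1 − |Γ|²)·P_inc = 83.2 mW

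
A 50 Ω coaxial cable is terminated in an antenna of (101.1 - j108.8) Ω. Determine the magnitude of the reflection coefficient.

Γ = (Z_L − Z_0)/(Z_L + Z_0) = (51.1 − j108.8)/(151.1 − j108.8)
|Γ| = 120/186

|Γ| ≈ 0.646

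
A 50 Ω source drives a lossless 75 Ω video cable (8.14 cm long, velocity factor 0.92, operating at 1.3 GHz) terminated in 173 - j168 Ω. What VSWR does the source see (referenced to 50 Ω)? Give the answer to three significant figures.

λ = v/f = 0.92·c / 1.3 GHz = 0.212 m
βl = 2π·l/λ = 2π × 0.383 = 138°
tan(βl) = -0.9
Z_in = Z_0·(Z_L + jZ_0·tanβl)/(Z_0 + jZ_L·tanβl) = 58.7 + j112 Ω
Γ_s = (Z_in − Z_s)/(Z_in + Z_s) = (8.66 + j112)/(109 + j112), |Γ_s| = 0.72
VSWR = (1 + |Γ_s|)/(1 − |Γ_s|)

VSWR ≈ 6.14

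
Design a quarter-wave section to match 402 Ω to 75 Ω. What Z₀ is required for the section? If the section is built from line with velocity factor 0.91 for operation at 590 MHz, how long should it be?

Z_qwt ≈ 174 Ω; length ≈ 11.6 cm

Z_qwt = √(Z_0·R_L) = √(75 × 402) = √30150
λ = 0.91·c/f = 0.463 m, so l = λ/4 = 0.116 m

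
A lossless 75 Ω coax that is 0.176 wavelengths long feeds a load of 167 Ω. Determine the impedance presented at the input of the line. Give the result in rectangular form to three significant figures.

Z_in ≈ 40.1 − j28.6 Ω

βl = 2π × 0.176 = 63.4°
tan(βl) = tan(63.4°) = 1.99
Z_in = Z_0·(Z_L + jZ_0·tanβl)/(Z_0 + jZ_L·tanβl)
     = 75·(167 + j150)/(75 + j333)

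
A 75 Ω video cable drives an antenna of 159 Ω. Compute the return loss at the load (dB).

RL ≈ 8.9 dB

Γ = (159 − 75)/(159 + 75) = 0.359
RL = −20·log₁₀|Γ| = −20·log₁₀(0.359)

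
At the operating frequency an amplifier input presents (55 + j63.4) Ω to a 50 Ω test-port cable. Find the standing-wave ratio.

Γ = (Z_L − Z_0)/(Z_L + Z_0) = (5 + j63.4)/(105 + j63.4)
|Γ| = 63.6/123 = 0.518
VSWR = (1 + |Γ|)/(1 − |Γ|) = 1.52/0.482

VSWR ≈ 3.15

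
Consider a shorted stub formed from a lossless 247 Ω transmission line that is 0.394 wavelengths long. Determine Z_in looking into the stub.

Z_in ≈ −j194 Ω

βl = 2π × 0.394 = 142°
tan(βl) = -0.786
For a shorted stub, Z_in = jZ_0·tan(βl)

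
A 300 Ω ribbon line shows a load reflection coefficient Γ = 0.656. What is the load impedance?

Z_L ≈ 1440 Ω

Z_L = Z_0·(1 + Γ)/(1 − Γ) = 300·(1.66)/(0.344)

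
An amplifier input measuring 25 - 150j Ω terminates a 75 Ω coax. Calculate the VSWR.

VSWR ≈ 15.3

Γ = (Z_L − Z_0)/(Z_L + Z_0) = (-50 − j150)/(100 − j150)
|Γ| = 158/180 = 0.877
VSWR = (1 + |Γ|)/(1 − |Γ|) = 1.88/0.123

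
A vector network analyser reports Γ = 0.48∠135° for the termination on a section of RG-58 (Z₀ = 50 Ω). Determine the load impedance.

Z_L ≈ 20.2 + j17.8 Ω

Z_L = Z_0·(1 + Γ)/(1 − Γ) = 50·(0.661 + j0.339)/(1.34 − j0.339)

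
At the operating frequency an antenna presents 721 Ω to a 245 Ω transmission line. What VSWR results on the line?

VSWR ≈ 2.94

For a purely resistive load, VSWR = R_L/Z_0 or Z_0/R_L (whichever > 1) = 721/245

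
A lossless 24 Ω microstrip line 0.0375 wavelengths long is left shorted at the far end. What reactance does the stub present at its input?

X_in ≈ 5.76 Ω (inductive)

βl = 2π × 0.0375 = 13.5°
tan(βl) = 0.24
For a shorted stub, Z_in = jZ_0·tan(βl)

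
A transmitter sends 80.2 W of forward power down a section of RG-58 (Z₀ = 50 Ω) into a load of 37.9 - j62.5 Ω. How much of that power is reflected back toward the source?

|Γ| = |(-12.1 − j62.5)/(87.9 − j62.5)| = 0.59
|Γ|² = 0.348
P_refl = |Γ|²·P_inc = 27.9 W, P_del = (1 − |Γ|²)·P_inc = 52.3 W

P_reflected ≈ 27.9 W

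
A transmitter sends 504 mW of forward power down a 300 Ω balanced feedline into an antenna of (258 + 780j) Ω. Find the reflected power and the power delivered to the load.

|Γ| = |(-42 + j780)/(558 + j780)| = 0.814
|Γ|² = 0.663
P_refl = |Γ|²·P_inc = 334 mW, P_del = (1 − |Γ|²)·P_inc = 170 mW

P_reflected ≈ 334 mW; P_delivered ≈ 170 mW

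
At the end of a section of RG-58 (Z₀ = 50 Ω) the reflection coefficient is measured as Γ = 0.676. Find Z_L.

Z_L = Z_0·(1 + Γ)/(1 − Γ) = 50·(1.68)/(0.324)

Z_L ≈ 259 Ω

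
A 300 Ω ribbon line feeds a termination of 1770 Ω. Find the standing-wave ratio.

For a purely resistive load, VSWR = R_L/Z_0 or Z_0/R_L (whichever > 1) = 1770/300

VSWR ≈ 5.9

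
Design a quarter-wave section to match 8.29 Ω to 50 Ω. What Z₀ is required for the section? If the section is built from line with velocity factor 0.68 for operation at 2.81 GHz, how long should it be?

Z_qwt = √(Z_0·R_L) = √(50 × 8.29) = √414.5
λ = 0.68·c/f = 0.0726 m, so l = λ/4 = 0.0181 m

Z_qwt ≈ 20.4 Ω; length ≈ 1.81 cm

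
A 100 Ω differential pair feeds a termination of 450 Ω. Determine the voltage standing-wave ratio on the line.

VSWR ≈ 4.5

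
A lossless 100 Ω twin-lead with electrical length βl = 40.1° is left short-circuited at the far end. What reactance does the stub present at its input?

X_in ≈ 84.2 Ω (inductive)

tan(βl) = 0.842
For a short-circuited stub, Z_in = jZ_0·tan(βl)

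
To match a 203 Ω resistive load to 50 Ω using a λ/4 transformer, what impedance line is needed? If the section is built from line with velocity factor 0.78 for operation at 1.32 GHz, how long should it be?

Z_qwt = √(Z_0·R_L) = √(50 × 203) = √10150
λ = 0.78·c/f = 0.177 m, so l = λ/4 = 0.0443 m

Z_qwt ≈ 101 Ω; length ≈ 4.43 cm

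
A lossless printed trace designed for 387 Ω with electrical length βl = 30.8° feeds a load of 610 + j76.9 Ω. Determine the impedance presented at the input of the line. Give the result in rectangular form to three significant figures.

tan(βl) = tan(30.8°) = 0.596
Z_in = Z_0·(Z_L + jZ_0·tanβl)/(Z_0 + jZ_L·tanβl)
     = 387·(610 + j308)/(341 + j364)

Z_in ≈ 498 − j182 Ω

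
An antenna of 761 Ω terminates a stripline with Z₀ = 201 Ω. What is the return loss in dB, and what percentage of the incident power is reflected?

Γ = (761 − 201)/(761 + 201) = 0.582
RL = −20·log₁₀(0.582) = 4.7 dB
P_refl/P_inc = |Γ|² = 0.339

RL ≈ 4.7 dB; 33.9% of incident power reflected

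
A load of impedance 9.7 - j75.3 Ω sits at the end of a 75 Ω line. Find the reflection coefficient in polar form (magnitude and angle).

Γ = (Z_L − Z_0)/(Z_L + Z_0) = (-65.3 − j75.3)/(84.7 − j75.3)
|Γ| = 99.7/113 = 0.879

Γ ≈ 0.879 ∠ -89.3°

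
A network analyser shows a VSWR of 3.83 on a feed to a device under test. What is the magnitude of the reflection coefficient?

|Γ| ≈ 0.586

|Γ| = (S − 1)/(S + 1) = (3.83 − 1)/(3.83 + 1) = 2.83/4.83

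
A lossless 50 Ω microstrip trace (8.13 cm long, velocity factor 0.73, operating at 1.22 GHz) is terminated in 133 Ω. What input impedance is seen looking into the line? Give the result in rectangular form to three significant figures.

λ = v/f = 0.73·c / 1.22 GHz = 0.18 m
βl = 2π·l/λ = 2π × 0.453 = 163°
tan(βl) = tan(163°) = -0.305
Z_in = Z_0·(Z_L + jZ_0·tanβl)/(Z_0 + jZ_L·tanβl)
     = 50·(133 − j15.2)/(50 − j40.5)

Z_in ≈ 87.7 + j55.9 Ω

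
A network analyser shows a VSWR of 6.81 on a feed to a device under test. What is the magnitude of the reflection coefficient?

|Γ| ≈ 0.744

|Γ| = (S − 1)/(S + 1) = (6.81 − 1)/(6.81 + 1) = 5.81/7.81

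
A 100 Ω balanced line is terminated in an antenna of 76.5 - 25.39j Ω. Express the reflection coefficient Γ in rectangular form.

Γ = (Z_L − Z_0)/(Z_L + Z_0) = (-23.5 − j25.39)/(176.5 − j25.39)

Γ ≈ -0.11 − j0.16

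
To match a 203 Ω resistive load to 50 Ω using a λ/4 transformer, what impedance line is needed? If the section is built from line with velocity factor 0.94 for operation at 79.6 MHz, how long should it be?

Z_qwt ≈ 101 Ω; length ≈ 88.6 cm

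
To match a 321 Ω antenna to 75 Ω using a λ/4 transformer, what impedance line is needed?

Z_qwt ≈ 155 Ω

Z_qwt = √(Z_0·R_L) = √(75 × 321) = √24080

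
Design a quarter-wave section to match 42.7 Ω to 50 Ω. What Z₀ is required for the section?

Z_qwt = √(Z_0·R_L) = √(50 × 42.7) = √2135

Z_qwt ≈ 46.2 Ω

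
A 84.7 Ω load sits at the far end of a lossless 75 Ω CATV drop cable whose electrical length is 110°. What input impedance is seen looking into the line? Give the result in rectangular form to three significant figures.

Z_in ≈ 68.1 + j5.34 Ω

tan(βl) = tan(110°) = -2.75
Z_in = Z_0·(Z_L + jZ_0·tanβl)/(Z_0 + jZ_L·tanβl)
     = 75·(84.7 − j206)/(75 − j233)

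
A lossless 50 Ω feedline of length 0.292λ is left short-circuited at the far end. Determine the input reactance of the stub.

βl = 2π × 0.292 = 105°
tan(βl) = -3.7
For a short-circuited stub, Z_in = jZ_0·tan(βl)

X_in ≈ -185 Ω (capacitive)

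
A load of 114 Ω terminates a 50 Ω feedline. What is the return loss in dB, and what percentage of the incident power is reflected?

RL ≈ 8.17 dB; 15.2% of incident power reflected

Γ = (114 − 50)/(114 + 50) = 0.39
RL = −20·log₁₀(0.39) = 8.17 dB
P_refl/P_inc = |Γ|² = 0.152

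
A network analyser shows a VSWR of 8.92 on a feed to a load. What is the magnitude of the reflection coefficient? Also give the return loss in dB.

|Γ| = (S − 1)/(S + 1) = (8.92 − 1)/(8.92 + 1) = 7.92/9.92
RL = −20·log₁₀|Γ| = −20·log₁₀(0.798)

|Γ| ≈ 0.798; return loss ≈ 1.96 dB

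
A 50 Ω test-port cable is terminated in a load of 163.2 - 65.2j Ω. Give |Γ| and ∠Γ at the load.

Γ ≈ 0.586 ∠ -12.9°

Γ = (Z_L − Z_0)/(Z_L + Z_0) = (113.2 − j65.2)/(213.2 − j65.2)
|Γ| = 131/223 = 0.586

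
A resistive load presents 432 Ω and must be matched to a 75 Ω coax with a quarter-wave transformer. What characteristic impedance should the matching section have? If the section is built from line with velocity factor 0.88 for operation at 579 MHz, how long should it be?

Z_qwt = √(Z_0·R_L) = √(75 × 432) = √32400
λ = 0.88·c/f = 0.456 m, so l = λ/4 = 0.114 m

Z_qwt ≈ 180 Ω; length ≈ 11.4 cm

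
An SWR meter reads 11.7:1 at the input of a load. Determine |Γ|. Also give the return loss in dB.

|Γ| = (S − 1)/(S + 1) = (11.7 − 1)/(11.7 + 1) = 10.7/12.7
RL = −20·log₁₀|Γ| = −20·log₁₀(0.843)

|Γ| ≈ 0.843; return loss ≈ 1.49 dB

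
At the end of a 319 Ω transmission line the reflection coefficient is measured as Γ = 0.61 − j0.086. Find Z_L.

Z_L ≈ 1240 − j344 Ω

Z_L = Z_0·(1 + Γ)/(1 − Γ) = 319·(1.61 − j0.086)/(0.39 + j0.086)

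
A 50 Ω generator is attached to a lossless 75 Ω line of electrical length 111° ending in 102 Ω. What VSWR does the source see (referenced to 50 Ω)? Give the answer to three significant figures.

VSWR ≈ 1.32

tan(βl) = -2.61
Z_in = Z_0·(Z_L + jZ_0·tanβl)/(Z_0 + jZ_L·tanβl) = 58.6 + j12.2 Ω
Γ_s = (Z_in − Z_s)/(Z_in + Z_s) = (8.6 + j12.2)/(109 + j12.2), |Γ_s| = 0.137
VSWR = (1 + |Γ_s|)/(1 − |Γ_s|)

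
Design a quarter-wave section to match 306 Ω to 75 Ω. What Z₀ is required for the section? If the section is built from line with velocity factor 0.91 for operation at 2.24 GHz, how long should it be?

Z_qwt ≈ 151 Ω; length ≈ 3.05 cm

Z_qwt = √(Z_0·R_L) = √(75 × 306) = √22950
λ = 0.91·c/f = 0.122 m, so l = λ/4 = 0.0305 m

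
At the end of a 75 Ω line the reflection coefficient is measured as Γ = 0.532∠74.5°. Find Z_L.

Z_L = Z_0·(1 + Γ)/(1 − Γ) = 75·(1.14 + j0.513)/(0.858 − j0.513)

Z_L ≈ 53.8 + j77 Ω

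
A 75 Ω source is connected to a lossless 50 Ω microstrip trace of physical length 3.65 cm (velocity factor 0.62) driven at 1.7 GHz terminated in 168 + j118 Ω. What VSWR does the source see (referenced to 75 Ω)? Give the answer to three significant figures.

VSWR ≈ 7.1

λ = v/f = 0.62·c / 1.7 GHz = 0.109 m
βl = 2π·l/λ = 2π × 0.334 = 120°
tan(βl) = -1.73
Z_in = Z_0·(Z_L + jZ_0·tanβl)/(Z_0 + jZ_L·tanβl) = 11.3 + j19.1 Ω
Γ_s = (Z_in − Z_s)/(Z_in + Z_s) = (-63.7 + j19.1)/(86.3 + j19.1), |Γ_s| = 0.753
VSWR = (1 + |Γ_s|)/(1 − |Γ_s|)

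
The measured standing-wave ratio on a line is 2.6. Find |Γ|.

|Γ| = (S − 1)/(S + 1) = (2.6 − 1)/(2.6 + 1) = 1.6/3.6

|Γ| ≈ 0.444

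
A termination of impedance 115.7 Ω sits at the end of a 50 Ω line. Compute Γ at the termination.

Γ = 0.396

Γ = (Z_L − Z_0)/(Z_L + Z_0) = (115.7 − 50)/(115.7 + 50) = 65.7/165.7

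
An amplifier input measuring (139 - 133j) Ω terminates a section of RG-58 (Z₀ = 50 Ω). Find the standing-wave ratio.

VSWR ≈ 5.5

Γ = (Z_L − Z_0)/(Z_L + Z_0) = (89 − j133)/(189 − j133)
|Γ| = 160/231 = 0.692
VSWR = (1 + |Γ|)/(1 − |Γ|) = 1.69/0.308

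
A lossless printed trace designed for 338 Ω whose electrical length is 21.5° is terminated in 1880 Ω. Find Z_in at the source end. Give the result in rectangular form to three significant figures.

Z_in ≈ 374 − j687 Ω

tan(βl) = tan(21.5°) = 0.394
Z_in = Z_0·(Z_L + jZ_0·tanβl)/(Z_0 + jZ_L·tanβl)
     = 338·(1880 + j133)/(338 + j741)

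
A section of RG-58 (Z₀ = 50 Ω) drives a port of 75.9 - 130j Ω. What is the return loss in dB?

Γ = (25.9 − j130)/(125.9 − j130), |Γ| = 0.732
RL = −20·log₁₀|Γ| = −20·log₁₀(0.732)

RL ≈ 2.7 dB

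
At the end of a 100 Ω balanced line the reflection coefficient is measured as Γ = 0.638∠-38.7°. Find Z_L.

Z_L ≈ 144 − j194 Ω

Z_L = Z_0·(1 + Γ)/(1 − Γ) = 100·(1.5 − j0.399)/(0.502 + j0.399)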